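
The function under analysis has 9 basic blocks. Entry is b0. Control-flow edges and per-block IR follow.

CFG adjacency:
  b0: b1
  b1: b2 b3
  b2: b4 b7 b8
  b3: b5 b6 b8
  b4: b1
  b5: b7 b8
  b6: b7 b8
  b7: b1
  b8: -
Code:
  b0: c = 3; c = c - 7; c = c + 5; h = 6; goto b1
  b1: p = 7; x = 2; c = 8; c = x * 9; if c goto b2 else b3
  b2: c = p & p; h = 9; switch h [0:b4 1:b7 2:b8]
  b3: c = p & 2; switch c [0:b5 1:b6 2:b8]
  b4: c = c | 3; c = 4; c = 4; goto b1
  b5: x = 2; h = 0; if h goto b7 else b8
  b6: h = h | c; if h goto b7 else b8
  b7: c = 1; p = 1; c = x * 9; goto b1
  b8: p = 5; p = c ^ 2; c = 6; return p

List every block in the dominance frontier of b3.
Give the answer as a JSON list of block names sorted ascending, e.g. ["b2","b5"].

idom tree: b1←b0 b2←b1 b3←b1 b4←b2 b5←b3 b6←b3 b7←b1 b8←b1
Dom∩ at merges:
  b1: preds {b0,b4,b7}: {b0} ∩ {b0,b1,b2,b4} ∩ {b0,b1,b7} = {b0}; idom=b0
  b7: preds {b2,b5,b6}: {b0,b1,b2} ∩ {b0,b1,b3,b5} ∩ {b0,b1,b3,b6} = {b0,b1}; idom=b1
  b8: preds {b2,b3,b5,b6}: {b0,b1,b2} ∩ {b0,b1,b3} ∩ {b0,b1,b3,b5} ∩ {b0,b1,b3,b6} = {b0,b1}; idom=b1

Frontier:
  join b1 pred b0: · stop@b0
  join b1 pred b4: b4→b2→b1 stop@b0
  join b1 pred b7: b7→b1 stop@b0
  join b7 pred b2: b2 stop@b1
  join b7 pred b5: b5→b3 stop@b1
  join b7 pred b6: b6→b3 stop@b1
  join b8 pred b2: b2 stop@b1
  join b8 pred b3: b3 stop@b1
  join b8 pred b5: b5→b3 stop@b1
  join b8 pred b6: b6→b3 stop@b1
  b0: DF=∅
  b1: DF={b1}
  b2: DF={b1,b7,b8}
  b3: DF={b7,b8}
  b4: DF={b1}
  b5: DF={b7,b8}
  b6: DF={b7,b8}
  b7: DF={b1}
  b8: DF=∅

DF(b3) = ["b7", "b8"]

Answer: ["b7", "b8"]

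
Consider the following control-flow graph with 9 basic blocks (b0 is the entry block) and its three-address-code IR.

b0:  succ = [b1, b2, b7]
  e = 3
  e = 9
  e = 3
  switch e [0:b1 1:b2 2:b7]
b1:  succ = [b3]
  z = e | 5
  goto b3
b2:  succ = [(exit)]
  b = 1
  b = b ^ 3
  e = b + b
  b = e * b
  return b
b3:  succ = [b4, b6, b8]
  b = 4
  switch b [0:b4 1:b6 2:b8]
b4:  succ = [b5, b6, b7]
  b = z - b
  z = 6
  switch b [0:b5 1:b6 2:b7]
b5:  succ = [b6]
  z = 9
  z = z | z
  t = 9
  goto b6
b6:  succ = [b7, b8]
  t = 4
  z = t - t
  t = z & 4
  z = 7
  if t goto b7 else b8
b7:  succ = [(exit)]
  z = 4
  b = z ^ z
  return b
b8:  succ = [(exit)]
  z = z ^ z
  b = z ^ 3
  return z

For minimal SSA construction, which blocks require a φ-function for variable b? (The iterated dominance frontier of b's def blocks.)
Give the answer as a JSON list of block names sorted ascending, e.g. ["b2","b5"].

Answer: ["b6", "b7", "b8"]

Derivation:
idom tree: b1←b0 b2←b0 b3←b1 b4←b3 b5←b4 b6←b3 b7←b0 b8←b3
Dom∩ at merges:
  b6: preds {b3,b4,b5}: {b0,b1,b3} ∩ {b0,b1,b3,b4} ∩ {b0,b1,b3,b4,b5} = {b0,b1,b3}; idom=b3
  b7: preds {b0,b4,b6}: {b0} ∩ {b0,b1,b3,b4} ∩ {b0,b1,b3,b6} = {b0}; idom=b0
  b8: preds {b3,b6}: {b0,b1,b3} ∩ {b0,b1,b3,b6} = {b0,b1,b3}; idom=b3

Frontier:
  b6←b3: walk · to b3
  b6←b4: walk b4 to b3
  b6←b5: walk b5→b4 to b3
  b7←b0: walk · to b0
  b7←b4: walk b4→b3→b1 to b0
  b7←b6: walk b6→b3→b1 to b0
  b8←b3: walk · to b3
  b8←b6: walk b6 to b3
  b0 → ∅
  b1 → {b7}
  b2 → ∅
  b3 → {b7}
  b4 → {b6,b7}
  b5 → {b6}
  b6 → {b7,b8}
  b7 → ∅
  b8 → ∅

φ for b: defs {b2,b3,b4,b7,b8}
  DF⁺ = {b6,b7,b8}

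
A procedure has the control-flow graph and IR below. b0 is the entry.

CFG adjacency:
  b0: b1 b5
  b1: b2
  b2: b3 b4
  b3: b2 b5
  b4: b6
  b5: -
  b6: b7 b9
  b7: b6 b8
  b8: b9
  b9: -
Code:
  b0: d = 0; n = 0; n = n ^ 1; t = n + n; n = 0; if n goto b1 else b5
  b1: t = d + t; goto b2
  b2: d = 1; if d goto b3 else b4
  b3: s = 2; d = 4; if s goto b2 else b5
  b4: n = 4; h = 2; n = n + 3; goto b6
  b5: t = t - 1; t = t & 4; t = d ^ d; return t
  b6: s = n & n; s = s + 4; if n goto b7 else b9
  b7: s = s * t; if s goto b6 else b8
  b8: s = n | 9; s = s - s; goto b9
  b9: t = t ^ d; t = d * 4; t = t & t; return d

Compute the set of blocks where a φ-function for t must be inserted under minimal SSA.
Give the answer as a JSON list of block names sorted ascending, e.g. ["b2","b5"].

Answer: ["b5"]

Working:
idom tree: b1←b0 b2←b1 b3←b2 b4←b2 b5←b0 b6←b4 b7←b6 b8←b7 b9←b6
Dom∩ at merges:
  b2: preds {b1,b3}: {b0,b1} ∩ {b0,b1,b2,b3} = {b0,b1}; idom=b1
  b5: preds {b0,b3}: {b0} ∩ {b0,b1,b2,b3} = {b0}; idom=b0
  b6: preds {b4,b7}: {b0,b1,b2,b4} ∩ {b0,b1,b2,b4,b6,b7} = {b0,b1,b2,b4}; idom=b4
  b9: preds {b6,b8}: {b0,b1,b2,b4,b6} ∩ {b0,b1,b2,b4,b6,b7,b8} = {b0,b1,b2,b4,b6}; idom=b6

Frontier:
  join b2 pred b1: · stop@b1
  join b2 pred b3: b3→b2 stop@b1
  join b5 pred b0: · stop@b0
  join b5 pred b3: b3→b2→b1 stop@b0
  join b6 pred b4: · stop@b4
  join b6 pred b7: b7→b6 stop@b4
  join b9 pred b6: · stop@b6
  join b9 pred b8: b8→b7 stop@b6
  DF(b0)=∅
  DF(b1)={b5}
  DF(b2)={b2,b5}
  DF(b3)={b2,b5}
  DF(b4)=∅
  DF(b5)=∅
  DF(b6)={b6}
  DF(b7)={b6,b9}
  DF(b8)={b9}
  DF(b9)=∅

φ for t: defs {b0,b1,b5,b9}
  DF⁺ = {b5}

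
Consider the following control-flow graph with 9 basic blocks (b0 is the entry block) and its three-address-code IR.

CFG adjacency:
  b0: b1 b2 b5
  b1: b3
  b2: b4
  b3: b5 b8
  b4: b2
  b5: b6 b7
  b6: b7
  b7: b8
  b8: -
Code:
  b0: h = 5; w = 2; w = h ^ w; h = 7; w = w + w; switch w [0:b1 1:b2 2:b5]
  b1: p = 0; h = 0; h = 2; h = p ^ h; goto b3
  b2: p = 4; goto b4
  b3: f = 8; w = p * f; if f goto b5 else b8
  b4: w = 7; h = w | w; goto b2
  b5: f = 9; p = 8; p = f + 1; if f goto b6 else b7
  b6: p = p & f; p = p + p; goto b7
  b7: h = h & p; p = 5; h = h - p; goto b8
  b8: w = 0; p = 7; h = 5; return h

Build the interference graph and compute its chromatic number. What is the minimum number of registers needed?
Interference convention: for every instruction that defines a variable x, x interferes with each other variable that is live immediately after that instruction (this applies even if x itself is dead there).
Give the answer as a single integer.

Per-block:
  b0 def {h,w} use ∅
  b1 def {h,p} use ∅
  b2 def {p} use ∅
  b3 def {f,w} use {p}
  b4 def {h,w} use ∅
  b5 def {f,p} use ∅
  b6 def {p} use {f,p}
  b7 def {h,p} use {h,p}
  b8 def {h,p,w} use ∅

Backward fixpoint:
  b0 li=∅ lo={h}
  b1 li=∅ lo={h,p}
  b2 li=∅ lo=∅
  b3 li={h,p} lo={h}
  b4 li=∅ lo=∅
  b5 li={h} lo={f,h,p}
  b6 li={f,h,p} lo={h,p}
  b7 li={h,p} lo=∅
  b8 li=∅ lo=∅

Interference:
  f↔{h,p,w}
  h↔{f,p,w}
  p↔{f,h}
  w↔{f,h}

Chromatic number:
  {f,h,p} pairwise interfere (3-clique) ⇒ χ ≥ 3
  3-colouring: R0={f}  R1={h}  R2={p,w}
  χ = 3

Answer: 3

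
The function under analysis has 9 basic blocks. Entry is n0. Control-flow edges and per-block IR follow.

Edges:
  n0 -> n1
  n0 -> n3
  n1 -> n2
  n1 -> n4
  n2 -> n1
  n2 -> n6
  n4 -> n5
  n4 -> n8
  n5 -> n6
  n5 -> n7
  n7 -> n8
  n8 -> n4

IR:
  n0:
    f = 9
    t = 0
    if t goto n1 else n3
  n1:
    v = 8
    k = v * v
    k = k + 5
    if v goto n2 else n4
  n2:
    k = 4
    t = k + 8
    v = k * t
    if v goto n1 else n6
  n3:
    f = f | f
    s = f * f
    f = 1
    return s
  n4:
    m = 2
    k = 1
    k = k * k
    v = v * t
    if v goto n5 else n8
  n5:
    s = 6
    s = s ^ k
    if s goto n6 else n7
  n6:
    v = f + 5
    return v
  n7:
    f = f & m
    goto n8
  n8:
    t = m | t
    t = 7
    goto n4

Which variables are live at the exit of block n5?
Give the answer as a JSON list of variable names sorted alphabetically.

Answer: ["f", "m", "t", "v"]

Working:
Per-block:
  n0: {f,t} / ∅
  n1: {k,v} / ∅
  n2: {k,t,v} / ∅
  n3: {f,s} / {f}
  n4: {k,m,v} / {t,v}
  n5: {s} / {k}
  n6: {v} / {f}
  n7: {f} / {f,m}
  n8: {t} / {m,t}

Backward fixpoint:
  n0: in=∅ out={f,t}
  n1: in={f,t} out={f,t,v}
  n2: in={f} out={f,t}
  n3: in={f} out=∅
  n4: in={f,t,v} out={f,k,m,t,v}
  n5: in={f,k,m,t,v} out={f,m,t,v}
  n6: in={f} out=∅
  n7: in={f,m,t,v} out={f,m,t,v}
  n8: in={f,m,t,v} out={f,t,v}

live-out(n5) = ["f", "m", "t", "v"]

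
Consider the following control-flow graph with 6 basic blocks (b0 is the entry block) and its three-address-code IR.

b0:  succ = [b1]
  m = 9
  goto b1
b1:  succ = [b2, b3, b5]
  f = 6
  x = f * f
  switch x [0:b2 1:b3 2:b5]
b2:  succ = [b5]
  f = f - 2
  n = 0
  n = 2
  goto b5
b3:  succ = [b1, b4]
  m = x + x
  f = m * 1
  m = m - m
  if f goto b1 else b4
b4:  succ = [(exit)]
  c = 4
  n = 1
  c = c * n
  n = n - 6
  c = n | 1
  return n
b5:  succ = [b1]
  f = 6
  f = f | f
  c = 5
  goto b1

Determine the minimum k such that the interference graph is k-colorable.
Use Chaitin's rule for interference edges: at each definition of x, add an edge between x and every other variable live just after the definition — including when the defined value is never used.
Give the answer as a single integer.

def/use:
  b0: {m} / ∅
  b1: {f,x} / ∅
  b2: {f,n} / {f}
  b3: {f,m} / {x}
  b4: {c,n} / ∅
  b5: {c,f} / ∅

Live sets:
  b0: in=∅ out=∅
  b1: in=∅ out={f,x}
  b2: in={f} out=∅
  b3: in={x} out=∅
  b4: in=∅ out=∅
  b5: in=∅ out=∅

Interfere edges:
  c↔{n}
  f↔{m,x}
  m↔{f}
  n↔{c}
  x↔{f}

Colouring:
  clique {c,n} ⇒ need ≥ 2
  assign c→c0 f→c0 m→c1 n→c1 x→c1 — no edge inside a register ⇒ χ ≤ 2
  χ = 2

Answer: 2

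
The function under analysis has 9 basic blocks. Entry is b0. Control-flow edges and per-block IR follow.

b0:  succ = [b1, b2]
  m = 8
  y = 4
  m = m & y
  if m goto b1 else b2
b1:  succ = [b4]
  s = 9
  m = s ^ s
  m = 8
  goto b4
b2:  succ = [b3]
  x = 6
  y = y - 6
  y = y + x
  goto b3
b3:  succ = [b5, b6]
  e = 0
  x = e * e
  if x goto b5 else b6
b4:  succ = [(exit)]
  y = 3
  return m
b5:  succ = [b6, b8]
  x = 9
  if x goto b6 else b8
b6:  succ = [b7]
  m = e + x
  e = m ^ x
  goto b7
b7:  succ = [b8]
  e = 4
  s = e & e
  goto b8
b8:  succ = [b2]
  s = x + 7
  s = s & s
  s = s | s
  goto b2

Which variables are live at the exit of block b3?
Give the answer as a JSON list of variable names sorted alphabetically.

Per-block:
  b0: {m,y} / ∅
  b1: {m,s} / ∅
  b2: {x,y} / {y}
  b3: {e,x} / ∅
  b4: {y} / {m}
  b5: {x} / ∅
  b6: {e,m} / {e,x}
  b7: {e,s} / ∅
  b8: {s} / {x}

Live sets:
  b0 li=∅ lo={y}
  b1 li=∅ lo={m}
  b2 li={y} lo={y}
  b3 li={y} lo={e,x,y}
  b4 li={m} lo=∅
  b5 li={e,y} lo={e,x,y}
  b6 li={e,x,y} lo={x,y}
  b7 li={x,y} lo={x,y}
  b8 li={x,y} lo={y}

live-out(b3) = ["e", "x", "y"]

Answer: ["e", "x", "y"]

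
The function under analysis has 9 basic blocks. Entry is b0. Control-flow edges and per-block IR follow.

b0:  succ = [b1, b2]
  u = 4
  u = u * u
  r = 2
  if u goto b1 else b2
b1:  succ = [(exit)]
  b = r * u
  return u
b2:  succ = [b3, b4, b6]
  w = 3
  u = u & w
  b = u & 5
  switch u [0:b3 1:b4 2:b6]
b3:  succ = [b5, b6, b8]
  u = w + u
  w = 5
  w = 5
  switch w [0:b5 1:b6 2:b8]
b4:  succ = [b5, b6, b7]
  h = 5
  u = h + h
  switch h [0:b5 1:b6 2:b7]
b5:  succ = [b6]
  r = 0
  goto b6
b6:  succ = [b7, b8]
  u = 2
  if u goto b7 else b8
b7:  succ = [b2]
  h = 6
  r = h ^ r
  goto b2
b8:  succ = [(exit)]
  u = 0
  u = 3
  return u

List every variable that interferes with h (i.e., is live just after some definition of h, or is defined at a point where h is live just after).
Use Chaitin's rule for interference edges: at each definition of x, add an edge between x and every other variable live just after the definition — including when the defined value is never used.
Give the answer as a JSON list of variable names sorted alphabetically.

def/use:
  b0: def={r,u} ue=∅
  b1: def={b} ue={r,u}
  b2: def={b,u,w} ue={u}
  b3: def={u,w} ue={u,w}
  b4: def={h,u} ue=∅
  b5: def={r} ue=∅
  b6: def={u} ue=∅
  b7: def={h,r} ue={r}
  b8: def={u} ue=∅

Live sets:
  b0: in=∅ out={r,u}
  b1: in={r,u} out=∅
  b2: in={r,u} out={r,u,w}
  b3: in={r,u,w} out={r}
  b4: in={r} out={r,u}
  b5: in=∅ out={r}
  b6: in={r} out={r,u}
  b7: in={r,u} out={r,u}
  b8: in=∅ out=∅

Conflict graph:
  b — {r,u,w}
  h — {r,u}
  r — {b,h,u,w}
  u — {b,h,r,w}
  w — {b,r,u}

N(h) = ["r", "u"]

Answer: ["r", "u"]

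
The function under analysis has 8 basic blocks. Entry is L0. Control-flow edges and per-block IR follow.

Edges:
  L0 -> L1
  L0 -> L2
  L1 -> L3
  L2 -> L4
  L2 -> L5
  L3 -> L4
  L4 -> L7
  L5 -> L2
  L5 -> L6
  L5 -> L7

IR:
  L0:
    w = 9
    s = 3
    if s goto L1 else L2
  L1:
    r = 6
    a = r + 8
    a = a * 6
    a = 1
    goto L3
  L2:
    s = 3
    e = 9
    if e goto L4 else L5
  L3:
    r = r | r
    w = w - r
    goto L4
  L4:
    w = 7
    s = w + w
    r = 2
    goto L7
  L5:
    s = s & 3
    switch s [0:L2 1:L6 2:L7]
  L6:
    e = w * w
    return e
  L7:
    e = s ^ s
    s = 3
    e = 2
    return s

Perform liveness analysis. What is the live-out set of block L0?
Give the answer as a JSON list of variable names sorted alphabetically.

Answer: ["w"]

Analysis:
def/use:
  L0: {s,w} / ∅
  L1: {a,r} / ∅
  L2: {e,s} / ∅
  L3: {r,w} / {r,w}
  L4: {r,s,w} / ∅
  L5: {s} / {s}
  L6: {e} / {w}
  L7: {e,s} / {s}

Live sets:
  live L0: ∅→{w}
  live L1: {w}→{r,w}
  live L2: {w}→{s,w}
  live L3: {r,w}→∅
  live L4: ∅→{s}
  live L5: {s,w}→{s,w}
  live L6: {w}→∅
  live L7: {s}→∅

live-out(L0) = ["w"]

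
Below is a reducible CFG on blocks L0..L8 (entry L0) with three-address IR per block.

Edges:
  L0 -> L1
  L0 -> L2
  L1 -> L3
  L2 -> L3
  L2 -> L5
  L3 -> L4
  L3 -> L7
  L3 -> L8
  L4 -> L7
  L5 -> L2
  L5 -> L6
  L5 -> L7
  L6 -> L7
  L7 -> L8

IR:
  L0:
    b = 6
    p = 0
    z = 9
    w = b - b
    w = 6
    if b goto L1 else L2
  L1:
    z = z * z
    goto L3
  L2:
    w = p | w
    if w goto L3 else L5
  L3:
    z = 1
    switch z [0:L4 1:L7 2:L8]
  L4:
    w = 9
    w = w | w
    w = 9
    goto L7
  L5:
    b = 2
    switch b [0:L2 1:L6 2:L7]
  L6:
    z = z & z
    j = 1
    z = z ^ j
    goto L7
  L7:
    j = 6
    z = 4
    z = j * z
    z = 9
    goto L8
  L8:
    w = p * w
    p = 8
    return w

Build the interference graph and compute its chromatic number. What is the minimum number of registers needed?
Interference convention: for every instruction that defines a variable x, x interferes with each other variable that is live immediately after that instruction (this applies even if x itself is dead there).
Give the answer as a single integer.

Answer: 4

Working:
Block summaries:
  L0 def {b,p,w,z} use ∅
  L1 def {z} use {z}
  L2 def {w} use {p,w}
  L3 def {z} use ∅
  L4 def {w} use ∅
  L5 def {b} use ∅
  L6 def {j,z} use {z}
  L7 def {j,z} use ∅
  L8 def {p,w} use {p,w}

Liveness:
  L0: in=∅ out={p,w,z}
  L1: in={p,w,z} out={p,w}
  L2: in={p,w,z} out={p,w,z}
  L3: in={p,w} out={p,w}
  L4: in={p} out={p,w}
  L5: in={p,w,z} out={p,w,z}
  L6: in={p,w,z} out={p,w}
  L7: in={p,w} out={p,w}
  L8: in={p,w} out=∅

Interfere edges:
  b: {p,w,z}
  j: {p,w,z}
  p: {b,j,w,z}
  w: {b,j,p,z}
  z: {b,j,p,w}

Colouring:
  clique {b,p,w,z} ⇒ need ≥ 4
  assign b→R3 j→R3 p→R0 w→R1 z→R2 — no edge inside a register ⇒ χ ≤ 4
  χ = 4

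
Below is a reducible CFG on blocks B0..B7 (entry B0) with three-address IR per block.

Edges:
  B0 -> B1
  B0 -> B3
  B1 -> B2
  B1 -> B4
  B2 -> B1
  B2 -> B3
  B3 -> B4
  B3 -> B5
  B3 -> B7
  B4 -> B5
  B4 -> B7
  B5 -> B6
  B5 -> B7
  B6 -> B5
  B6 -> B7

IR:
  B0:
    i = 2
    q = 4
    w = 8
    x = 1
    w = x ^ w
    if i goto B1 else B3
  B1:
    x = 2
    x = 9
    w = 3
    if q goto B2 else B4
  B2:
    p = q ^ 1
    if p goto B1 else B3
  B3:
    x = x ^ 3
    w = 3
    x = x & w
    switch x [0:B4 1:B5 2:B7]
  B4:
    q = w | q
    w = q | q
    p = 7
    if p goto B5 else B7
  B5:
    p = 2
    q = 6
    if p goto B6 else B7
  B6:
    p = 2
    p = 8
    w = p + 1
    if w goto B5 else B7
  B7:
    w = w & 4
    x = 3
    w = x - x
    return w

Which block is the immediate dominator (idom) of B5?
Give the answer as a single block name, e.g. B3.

Answer: B0

Derivation:
idom tree: B1←B0 B2←B1 B3←B0 B4←B0 B5←B0 B6←B5 B7←B0
Join-block Dom:
  B1: preds {B0,B2}: {B0} ∩ {B0,B1,B2} = {B0}; idom=B0
  B3: preds {B0,B2}: {B0} ∩ {B0,B1,B2} = {B0}; idom=B0
  B4: preds {B1,B3}: {B0,B1} ∩ {B0,B3} = {B0}; idom=B0
  B5: preds {B3,B4,B6}: {B0,B3} ∩ {B0,B4} ∩ {B0,B5,B6} = {B0}; idom=B0
  B7: preds {B3,B4,B5,B6}: {B0,B3} ∩ {B0,B4} ∩ {B0,B5} ∩ {B0,B5,B6} = {B0}; idom=B0

idom(B5) = B0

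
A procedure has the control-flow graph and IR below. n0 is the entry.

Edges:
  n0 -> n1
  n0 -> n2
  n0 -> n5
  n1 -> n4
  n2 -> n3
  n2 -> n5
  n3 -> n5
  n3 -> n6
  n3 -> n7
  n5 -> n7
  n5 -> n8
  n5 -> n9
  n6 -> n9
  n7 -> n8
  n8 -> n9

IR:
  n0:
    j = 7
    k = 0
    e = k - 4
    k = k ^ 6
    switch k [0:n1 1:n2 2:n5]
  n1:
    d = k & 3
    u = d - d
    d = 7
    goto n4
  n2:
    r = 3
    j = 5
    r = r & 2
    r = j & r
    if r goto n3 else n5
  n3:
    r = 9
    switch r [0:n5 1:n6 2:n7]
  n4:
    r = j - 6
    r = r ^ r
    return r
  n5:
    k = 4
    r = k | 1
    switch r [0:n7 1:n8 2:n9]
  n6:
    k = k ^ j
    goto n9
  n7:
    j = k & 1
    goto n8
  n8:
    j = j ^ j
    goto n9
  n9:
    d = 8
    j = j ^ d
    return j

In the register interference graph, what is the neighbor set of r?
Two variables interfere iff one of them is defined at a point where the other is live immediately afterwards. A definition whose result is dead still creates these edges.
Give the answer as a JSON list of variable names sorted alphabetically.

Answer: ["j", "k"]

Working:
Per-block:
  n0 def {e,j,k} use ∅
  n1 def {d,u} use {k}
  n2 def {j,r} use ∅
  n3 def {r} use ∅
  n4 def {r} use {j}
  n5 def {k,r} use ∅
  n6 def {k} use {j,k}
  n7 def {j} use {k}
  n8 def {j} use {j}
  n9 def {d,j} use {j}

Backward fixpoint:
  n0: in=∅ out={j,k}
  n1: in={j,k} out={j}
  n2: in={k} out={j,k}
  n3: in={j,k} out={j,k}
  n4: in={j} out=∅
  n5: in={j} out={j,k}
  n6: in={j,k} out={j}
  n7: in={k} out={j}
  n8: in={j} out={j}
  n9: in={j} out=∅

Interfere edges:
  d↔{j}
  e↔{j,k}
  j↔{d,e,k,r,u}
  k↔{e,j,r}
  r↔{j,k}
  u↔{j}

N(r) = ["j", "k"]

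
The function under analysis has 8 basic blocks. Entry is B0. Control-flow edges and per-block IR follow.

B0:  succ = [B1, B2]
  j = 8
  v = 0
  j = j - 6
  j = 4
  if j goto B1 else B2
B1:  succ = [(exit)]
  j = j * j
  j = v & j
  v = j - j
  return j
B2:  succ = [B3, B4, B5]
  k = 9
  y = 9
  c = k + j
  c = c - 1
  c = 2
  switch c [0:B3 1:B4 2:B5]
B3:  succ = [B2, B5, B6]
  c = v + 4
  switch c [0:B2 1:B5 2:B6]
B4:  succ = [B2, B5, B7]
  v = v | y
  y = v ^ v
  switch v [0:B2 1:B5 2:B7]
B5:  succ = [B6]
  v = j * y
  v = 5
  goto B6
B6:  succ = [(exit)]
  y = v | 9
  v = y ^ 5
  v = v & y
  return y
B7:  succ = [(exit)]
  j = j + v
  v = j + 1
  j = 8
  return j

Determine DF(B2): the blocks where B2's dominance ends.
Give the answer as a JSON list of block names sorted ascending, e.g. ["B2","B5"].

Answer: ["B2"]

Working:
idom tree: B1←B0 B2←B0 B3←B2 B4←B2 B5←B2 B6←B2 B7←B4
Join-block Dom:
  B2: preds {B0,B3,B4}: {B0} ∩ {B0,B2,B3} ∩ {B0,B2,B4} = {B0}; idom=B0
  B5: preds {B2,B3,B4}: {B0,B2} ∩ {B0,B2,B3} ∩ {B0,B2,B4} = {B0,B2}; idom=B2
  B6: preds {B3,B5}: {B0,B2,B3} ∩ {B0,B2,B5} = {B0,B2}; idom=B2

DF walk-up:
  join B2 pred B0: · stop@B0
  join B2 pred B3: B3→B2 stop@B0
  join B2 pred B4: B4→B2 stop@B0
  join B5 pred B2: · stop@B2
  join B5 pred B3: B3 stop@B2
  join B5 pred B4: B4 stop@B2
  join B6 pred B3: B3 stop@B2
  join B6 pred B5: B5 stop@B2
  B0: DF=∅
  B1: DF=∅
  B2: DF={B2}
  B3: DF={B2,B5,B6}
  B4: DF={B2,B5}
  B5: DF={B6}
  B6: DF=∅
  B7: DF=∅

DF(B2) = ["B2"]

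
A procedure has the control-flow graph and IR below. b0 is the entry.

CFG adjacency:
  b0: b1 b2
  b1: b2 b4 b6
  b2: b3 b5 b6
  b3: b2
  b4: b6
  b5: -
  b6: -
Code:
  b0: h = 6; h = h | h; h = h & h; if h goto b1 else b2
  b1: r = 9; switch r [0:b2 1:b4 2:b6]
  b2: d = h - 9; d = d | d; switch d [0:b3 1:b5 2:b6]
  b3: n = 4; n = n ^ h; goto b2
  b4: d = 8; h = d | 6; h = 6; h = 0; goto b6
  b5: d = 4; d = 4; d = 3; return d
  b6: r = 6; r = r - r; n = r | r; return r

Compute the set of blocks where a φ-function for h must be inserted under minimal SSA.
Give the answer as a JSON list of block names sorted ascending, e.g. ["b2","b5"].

idom tree: b1←b0 b2←b0 b3←b2 b4←b1 b5←b2 b6←b0
Dom∩ at merges:
  b2: preds {b0,b1,b3}: {b0} ∩ {b0,b1} ∩ {b0,b2,b3} = {b0}; idom=b0
  b6: preds {b1,b2,b4}: {b0,b1} ∩ {b0,b2} ∩ {b0,b1,b4} = {b0}; idom=b0

DF walk-up:
  join b2 pred b0: · stop@b0
  join b2 pred b1: b1 stop@b0
  join b2 pred b3: b3→b2 stop@b0
  join b6 pred b1: b1 stop@b0
  join b6 pred b2: b2 stop@b0
  join b6 pred b4: b4→b1 stop@b0
  b0: DF=∅
  b1: DF={b2,b6}
  b2: DF={b2,b6}
  b3: DF={b2}
  b4: DF={b6}
  b5: DF=∅
  b6: DF=∅

φ for h: defs {b0,b4}
  DF⁺ = {b6}

Answer: ["b6"]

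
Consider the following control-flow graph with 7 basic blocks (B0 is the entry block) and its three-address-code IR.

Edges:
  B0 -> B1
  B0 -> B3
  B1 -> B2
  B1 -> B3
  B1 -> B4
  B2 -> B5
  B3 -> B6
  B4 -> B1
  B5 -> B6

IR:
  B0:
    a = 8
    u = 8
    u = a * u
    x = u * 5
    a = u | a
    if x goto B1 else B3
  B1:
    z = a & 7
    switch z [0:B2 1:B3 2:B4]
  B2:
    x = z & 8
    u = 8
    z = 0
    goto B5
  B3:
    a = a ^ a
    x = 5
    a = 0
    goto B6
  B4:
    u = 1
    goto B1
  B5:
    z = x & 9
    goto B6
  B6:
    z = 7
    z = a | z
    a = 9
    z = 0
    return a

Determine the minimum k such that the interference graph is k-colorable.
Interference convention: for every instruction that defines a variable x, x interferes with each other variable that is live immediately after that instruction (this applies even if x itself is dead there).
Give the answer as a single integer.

Answer: 3

Derivation:
Per-block:
  B0: def={a,u,x} ue=∅
  B1: def={z} ue={a}
  B2: def={u,x,z} ue={z}
  B3: def={a,x} ue={a}
  B4: def={u} ue=∅
  B5: def={z} ue={x}
  B6: def={a,z} ue={a}

Liveness:
  B0: in=∅ out={a}
  B1: in={a} out={a,z}
  B2: in={a,z} out={a,x}
  B3: in={a} out={a}
  B4: in={a} out={a}
  B5: in={a,x} out={a}
  B6: in={a} out=∅

Interference:
  a — {u,x,z}
  u — {a,x}
  x — {a,u,z}
  z — {a,x}

Chromatic number:
  lower bound: {a,u,x} mutually conflict ⇒ χ ≥ 3
  3-colouring: R0={a}  R1={x}  R2={u,z}
  χ = 3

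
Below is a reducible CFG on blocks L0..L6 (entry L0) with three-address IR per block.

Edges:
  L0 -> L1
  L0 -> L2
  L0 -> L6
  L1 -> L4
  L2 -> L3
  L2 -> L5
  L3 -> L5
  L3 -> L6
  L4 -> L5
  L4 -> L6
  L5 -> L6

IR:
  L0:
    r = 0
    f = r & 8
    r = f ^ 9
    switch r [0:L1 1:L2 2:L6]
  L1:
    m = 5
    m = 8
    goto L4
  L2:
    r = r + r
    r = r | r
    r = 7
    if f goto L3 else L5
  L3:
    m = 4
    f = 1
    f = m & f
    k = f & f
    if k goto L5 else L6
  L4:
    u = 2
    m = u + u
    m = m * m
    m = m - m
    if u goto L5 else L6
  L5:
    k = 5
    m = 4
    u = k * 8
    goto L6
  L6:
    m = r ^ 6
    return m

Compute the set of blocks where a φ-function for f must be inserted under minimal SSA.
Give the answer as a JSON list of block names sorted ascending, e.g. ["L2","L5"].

idom tree: L1←L0 L2←L0 L3←L2 L4←L1 L5←L0 L6←L0
Join-block Dom:
  L5: preds {L2,L3,L4}: {L0,L2} ∩ {L0,L2,L3} ∩ {L0,L1,L4} = {L0}; idom=L0
  L6: preds {L0,L3,L4,L5}: {L0} ∩ {L0,L2,L3} ∩ {L0,L1,L4} ∩ {L0,L5} = {L0}; idom=L0

DF derivation:
  L5←L2: walk L2 to L0
  L5←L3: walk L3→L2 to L0
  L5←L4: walk L4→L1 to L0
  L6←L0: walk · to L0
  L6←L3: walk L3→L2 to L0
  L6←L4: walk L4→L1 to L0
  L6←L5: walk L5 to L0
  L0: DF=∅
  L1: DF={L5,L6}
  L2: DF={L5,L6}
  L3: DF={L5,L6}
  L4: DF={L5,L6}
  L5: DF={L6}
  L6: DF=∅

φ for f: defs {L0,L3}
  DF⁺ = {L5,L6}

Answer: ["L5", "L6"]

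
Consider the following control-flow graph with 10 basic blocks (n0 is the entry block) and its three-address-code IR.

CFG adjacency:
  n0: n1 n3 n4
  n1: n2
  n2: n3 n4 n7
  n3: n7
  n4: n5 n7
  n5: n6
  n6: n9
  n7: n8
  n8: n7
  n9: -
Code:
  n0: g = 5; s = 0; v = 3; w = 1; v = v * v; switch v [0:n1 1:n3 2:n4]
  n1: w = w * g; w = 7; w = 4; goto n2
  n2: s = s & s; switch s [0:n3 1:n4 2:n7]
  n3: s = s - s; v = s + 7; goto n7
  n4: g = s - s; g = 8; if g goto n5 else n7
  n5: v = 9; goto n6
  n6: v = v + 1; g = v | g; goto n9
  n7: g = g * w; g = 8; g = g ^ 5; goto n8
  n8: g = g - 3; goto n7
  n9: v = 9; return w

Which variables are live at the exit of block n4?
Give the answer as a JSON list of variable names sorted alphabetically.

def/use:
  n0 def {g,s,v,w} use ∅
  n1 def {w} use {g,w}
  n2 def {s} use {s}
  n3 def {s,v} use {s}
  n4 def {g} use {s}
  n5 def {v} use ∅
  n6 def {g,v} use {g,v}
  n7 def {g} use {g,w}
  n8 def {g} use {g}
  n9 def {v} use {w}

Live sets:
  live n0: ∅→{g,s,w}
  live n1: {g,s,w}→{g,s,w}
  live n2: {g,s,w}→{g,s,w}
  live n3: {g,s,w}→{g,w}
  live n4: {s,w}→{g,w}
  live n5: {g,w}→{g,v,w}
  live n6: {g,v,w}→{w}
  live n7: {g,w}→{g,w}
  live n8: {g,w}→{g,w}
  live n9: {w}→∅

live-out(n4) = ["g", "w"]

Answer: ["g", "w"]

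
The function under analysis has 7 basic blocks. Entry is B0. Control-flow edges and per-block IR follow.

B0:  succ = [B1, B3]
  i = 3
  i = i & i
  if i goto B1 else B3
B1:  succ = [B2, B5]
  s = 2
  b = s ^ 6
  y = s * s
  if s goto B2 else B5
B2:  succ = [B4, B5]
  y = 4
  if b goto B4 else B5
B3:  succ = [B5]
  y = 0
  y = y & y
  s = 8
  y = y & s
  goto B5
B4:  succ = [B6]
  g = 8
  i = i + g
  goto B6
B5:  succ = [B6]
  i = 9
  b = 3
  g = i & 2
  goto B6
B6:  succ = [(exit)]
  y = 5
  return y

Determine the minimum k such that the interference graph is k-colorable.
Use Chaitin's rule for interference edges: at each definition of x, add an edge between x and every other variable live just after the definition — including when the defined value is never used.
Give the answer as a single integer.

Answer: 4

Derivation:
Block summaries:
  B0: def={i} ue=∅
  B1: def={b,s,y} ue=∅
  B2: def={y} ue={b}
  B3: def={s,y} ue=∅
  B4: def={g,i} ue={i}
  B5: def={b,g,i} ue=∅
  B6: def={y} ue=∅

Liveness:
  B0: in=∅ out={i}
  B1: in={i} out={b,i}
  B2: in={b,i} out={i}
  B3: in=∅ out=∅
  B4: in={i} out=∅
  B5: in=∅ out=∅
  B6: in=∅ out=∅

Conflict graph:
  b↔{i,s,y}
  g↔{i}
  i↔{b,g,s,y}
  s↔{b,i,y}
  y↔{b,i,s}

Chromatic number:
  clique {b,i,s,y} ⇒ need ≥ 4
  4-colouring: r0={i}  r1={b,g}  r2={s}  r3={y}
  χ = 4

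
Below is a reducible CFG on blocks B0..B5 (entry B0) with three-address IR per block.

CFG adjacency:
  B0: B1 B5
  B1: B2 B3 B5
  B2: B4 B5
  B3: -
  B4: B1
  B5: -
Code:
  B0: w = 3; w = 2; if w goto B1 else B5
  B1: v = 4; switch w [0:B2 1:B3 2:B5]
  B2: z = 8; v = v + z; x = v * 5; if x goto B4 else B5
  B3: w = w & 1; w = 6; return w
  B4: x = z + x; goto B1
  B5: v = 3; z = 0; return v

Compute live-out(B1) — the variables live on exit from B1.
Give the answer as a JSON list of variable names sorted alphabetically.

Answer: ["v", "w"]

Derivation:
def/use:
  B0: def={w} ue=∅
  B1: def={v} ue={w}
  B2: def={v,x,z} ue={v}
  B3: def={w} ue={w}
  B4: def={x} ue={x,z}
  B5: def={v,z} ue=∅

Backward fixpoint:
  live B0: ∅→{w}
  live B1: {w}→{v,w}
  live B2: {v,w}→{w,x,z}
  live B3: {w}→∅
  live B4: {w,x,z}→{w}
  live B5: ∅→∅

live-out(B1) = ["v", "w"]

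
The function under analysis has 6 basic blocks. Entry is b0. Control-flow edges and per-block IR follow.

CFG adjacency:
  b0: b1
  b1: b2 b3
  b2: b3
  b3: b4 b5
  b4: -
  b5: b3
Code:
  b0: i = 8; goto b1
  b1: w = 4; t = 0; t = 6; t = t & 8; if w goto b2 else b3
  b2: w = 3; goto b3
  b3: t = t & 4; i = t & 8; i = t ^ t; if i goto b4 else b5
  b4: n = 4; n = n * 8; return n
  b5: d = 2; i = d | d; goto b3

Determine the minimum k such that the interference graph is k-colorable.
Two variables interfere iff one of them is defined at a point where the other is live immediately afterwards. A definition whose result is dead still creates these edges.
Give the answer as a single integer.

Per-block:
  b0: def={i} ue=∅
  b1: def={t,w} ue=∅
  b2: def={w} ue=∅
  b3: def={i,t} ue={t}
  b4: def={n} ue=∅
  b5: def={d,i} ue=∅

Backward fixpoint:
  b0 li=∅ lo=∅
  b1 li=∅ lo={t}
  b2 li={t} lo={t}
  b3 li={t} lo={t}
  b4 li=∅ lo=∅
  b5 li={t} lo={t}

Interfere edges:
  d: {t}
  i: {t}
  n: ∅
  t: {d,i,w}
  w: {t}

Chromatic number:
  clique {d,t} ⇒ need ≥ 2
  2-colouring: R0={n,t}  R1={d,i,w}
  χ = 2

Answer: 2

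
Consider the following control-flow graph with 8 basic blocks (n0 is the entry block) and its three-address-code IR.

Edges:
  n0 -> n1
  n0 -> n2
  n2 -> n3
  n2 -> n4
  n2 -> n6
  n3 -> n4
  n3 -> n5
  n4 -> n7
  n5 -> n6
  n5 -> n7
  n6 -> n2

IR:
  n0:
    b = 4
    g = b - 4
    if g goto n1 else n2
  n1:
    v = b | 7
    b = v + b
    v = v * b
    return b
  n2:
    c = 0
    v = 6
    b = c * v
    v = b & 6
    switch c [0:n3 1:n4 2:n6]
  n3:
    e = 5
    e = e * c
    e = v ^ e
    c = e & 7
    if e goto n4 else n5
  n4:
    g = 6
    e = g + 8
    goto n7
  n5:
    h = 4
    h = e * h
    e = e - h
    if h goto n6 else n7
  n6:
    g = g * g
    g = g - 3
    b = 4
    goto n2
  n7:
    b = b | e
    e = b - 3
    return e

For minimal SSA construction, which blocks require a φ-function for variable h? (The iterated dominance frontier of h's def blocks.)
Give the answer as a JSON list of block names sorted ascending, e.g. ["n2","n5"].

idom tree: n1←n0 n2←n0 n3←n2 n4←n2 n5←n3 n6←n2 n7←n2
Join-block Dom:
  n2: preds {n0,n6}: {n0} ∩ {n0,n2,n6} = {n0}; idom=n0
  n4: preds {n2,n3}: {n0,n2} ∩ {n0,n2,n3} = {n0,n2}; idom=n2
  n6: preds {n2,n5}: {n0,n2} ∩ {n0,n2,n3,n5} = {n0,n2}; idom=n2
  n7: preds {n4,n5}: {n0,n2,n4} ∩ {n0,n2,n3,n5} = {n0,n2}; idom=n2

DF derivation:
  n2←n0: walk · to n0
  n2←n6: walk n6→n2 to n0
  n4←n2: walk · to n2
  n4←n3: walk n3 to n2
  n6←n2: walk · to n2
  n6←n5: walk n5→n3 to n2
  n7←n4: walk n4 to n2
  n7←n5: walk n5→n3 to n2
  DF(n0)=∅
  DF(n1)=∅
  DF(n2)={n2}
  DF(n3)={n4,n6,n7}
  DF(n4)={n7}
  DF(n5)={n6,n7}
  DF(n6)={n2}
  DF(n7)=∅

φ for h: defs {n5}
  DF⁺ = {n2,n6,n7}

Answer: ["n2", "n6", "n7"]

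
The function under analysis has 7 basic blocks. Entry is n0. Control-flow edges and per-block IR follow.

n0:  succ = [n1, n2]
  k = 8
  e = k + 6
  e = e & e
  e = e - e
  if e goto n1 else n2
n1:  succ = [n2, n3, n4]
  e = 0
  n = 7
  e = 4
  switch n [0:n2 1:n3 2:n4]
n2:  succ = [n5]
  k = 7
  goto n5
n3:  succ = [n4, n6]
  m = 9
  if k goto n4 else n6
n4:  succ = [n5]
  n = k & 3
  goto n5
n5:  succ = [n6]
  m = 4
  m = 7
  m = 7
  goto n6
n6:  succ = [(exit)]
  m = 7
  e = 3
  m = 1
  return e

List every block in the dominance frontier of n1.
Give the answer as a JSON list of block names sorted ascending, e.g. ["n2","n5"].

Answer: ["n2", "n5", "n6"]

Analysis:
idom tree: n1←n0 n2←n0 n3←n1 n4←n1 n5←n0 n6←n0
Dom∩ at merges:
  n2: preds {n0,n1}: {n0} ∩ {n0,n1} = {n0}; idom=n0
  n4: preds {n1,n3}: {n0,n1} ∩ {n0,n1,n3} = {n0,n1}; idom=n1
  n5: preds {n2,n4}: {n0,n2} ∩ {n0,n1,n4} = {n0}; idom=n0
  n6: preds {n3,n5}: {n0,n1,n3} ∩ {n0,n5} = {n0}; idom=n0

DF walk-up:
  n2←n0: walk · to n0
  n2←n1: walk n1 to n0
  n4←n1: walk · to n1
  n4←n3: walk n3 to n1
  n5←n2: walk n2 to n0
  n5←n4: walk n4→n1 to n0
  n6←n3: walk n3→n1 to n0
  n6←n5: walk n5 to n0
  DF(n0)=∅
  DF(n1)={n2,n5,n6}
  DF(n2)={n5}
  DF(n3)={n4,n6}
  DF(n4)={n5}
  DF(n5)={n6}
  DF(n6)=∅

DF(n1) = ["n2", "n5", "n6"]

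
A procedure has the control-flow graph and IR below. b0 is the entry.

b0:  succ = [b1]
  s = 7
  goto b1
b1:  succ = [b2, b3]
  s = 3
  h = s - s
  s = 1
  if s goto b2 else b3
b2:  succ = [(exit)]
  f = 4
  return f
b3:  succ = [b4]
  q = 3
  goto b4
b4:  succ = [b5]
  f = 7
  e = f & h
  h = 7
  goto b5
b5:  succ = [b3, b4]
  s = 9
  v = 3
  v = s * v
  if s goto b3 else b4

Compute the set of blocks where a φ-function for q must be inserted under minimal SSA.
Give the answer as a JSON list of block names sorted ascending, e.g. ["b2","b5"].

idom tree: b1←b0 b2←b1 b3←b1 b4←b3 b5←b4
Join-block Dom:
  b3: preds {b1,b5}: {b0,b1} ∩ {b0,b1,b3,b4,b5} = {b0,b1}; idom=b1
  b4: preds {b3,b5}: {b0,b1,b3} ∩ {b0,b1,b3,b4,b5} = {b0,b1,b3}; idom=b3

DF derivation:
  b3←b1: walk · to b1
  b3←b5: walk b5→b4→b3 to b1
  b4←b3: walk · to b3
  b4←b5: walk b5→b4 to b3
  b0: DF=∅
  b1: DF=∅
  b2: DF=∅
  b3: DF={b3}
  b4: DF={b3,b4}
  b5: DF={b3,b4}

φ for q: defs {b3}
  DF⁺ = {b3}

Answer: ["b3"]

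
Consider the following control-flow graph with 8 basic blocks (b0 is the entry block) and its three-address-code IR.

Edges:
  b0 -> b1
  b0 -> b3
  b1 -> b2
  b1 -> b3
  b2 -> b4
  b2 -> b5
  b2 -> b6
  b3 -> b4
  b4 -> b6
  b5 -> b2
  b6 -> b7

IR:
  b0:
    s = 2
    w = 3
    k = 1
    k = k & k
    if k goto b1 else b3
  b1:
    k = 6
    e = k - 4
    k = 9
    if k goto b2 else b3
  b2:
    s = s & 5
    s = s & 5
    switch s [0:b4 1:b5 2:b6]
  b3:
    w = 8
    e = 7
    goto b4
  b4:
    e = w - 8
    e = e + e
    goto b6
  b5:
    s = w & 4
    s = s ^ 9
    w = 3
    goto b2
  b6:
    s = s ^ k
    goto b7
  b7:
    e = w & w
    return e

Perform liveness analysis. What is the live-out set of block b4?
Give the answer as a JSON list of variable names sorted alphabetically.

Block summaries:
  b0: def={k,s,w} ue=∅
  b1: def={e,k} ue=∅
  b2: def={s} ue={s}
  b3: def={e,w} ue=∅
  b4: def={e} ue={w}
  b5: def={s,w} ue={w}
  b6: def={s} ue={k,s}
  b7: def={e} ue={w}

Backward fixpoint:
  b0 li=∅ lo={k,s,w}
  b1 li={s,w} lo={k,s,w}
  b2 li={k,s,w} lo={k,s,w}
  b3 li={k,s} lo={k,s,w}
  b4 li={k,s,w} lo={k,s,w}
  b5 li={k,w} lo={k,s,w}
  b6 li={k,s,w} lo={w}
  b7 li={w} lo=∅

live-out(b4) = ["k", "s", "w"]

Answer: ["k", "s", "w"]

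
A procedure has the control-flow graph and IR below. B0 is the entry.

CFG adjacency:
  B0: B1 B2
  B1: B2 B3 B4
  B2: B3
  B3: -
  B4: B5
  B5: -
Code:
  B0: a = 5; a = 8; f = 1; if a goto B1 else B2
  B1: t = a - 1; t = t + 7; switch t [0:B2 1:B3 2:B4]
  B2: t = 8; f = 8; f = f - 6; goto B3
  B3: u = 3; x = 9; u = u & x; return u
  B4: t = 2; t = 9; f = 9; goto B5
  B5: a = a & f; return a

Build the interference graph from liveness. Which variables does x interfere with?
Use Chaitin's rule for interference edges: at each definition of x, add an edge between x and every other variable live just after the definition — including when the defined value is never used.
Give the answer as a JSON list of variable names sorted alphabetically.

Answer: ["u"]

Derivation:
Per-block:
  B0 def {a,f} use ∅
  B1 def {t} use {a}
  B2 def {f,t} use ∅
  B3 def {u,x} use ∅
  B4 def {f,t} use ∅
  B5 def {a} use {a,f}

Liveness:
  B0 li=∅ lo={a}
  B1 li={a} lo={a}
  B2 li=∅ lo=∅
  B3 li=∅ lo=∅
  B4 li={a} lo={a,f}
  B5 li={a,f} lo=∅

Interference:
  a↔{f,t}
  f↔{a}
  t↔{a}
  u↔{x}
  x↔{u}

N(x) = ["u"]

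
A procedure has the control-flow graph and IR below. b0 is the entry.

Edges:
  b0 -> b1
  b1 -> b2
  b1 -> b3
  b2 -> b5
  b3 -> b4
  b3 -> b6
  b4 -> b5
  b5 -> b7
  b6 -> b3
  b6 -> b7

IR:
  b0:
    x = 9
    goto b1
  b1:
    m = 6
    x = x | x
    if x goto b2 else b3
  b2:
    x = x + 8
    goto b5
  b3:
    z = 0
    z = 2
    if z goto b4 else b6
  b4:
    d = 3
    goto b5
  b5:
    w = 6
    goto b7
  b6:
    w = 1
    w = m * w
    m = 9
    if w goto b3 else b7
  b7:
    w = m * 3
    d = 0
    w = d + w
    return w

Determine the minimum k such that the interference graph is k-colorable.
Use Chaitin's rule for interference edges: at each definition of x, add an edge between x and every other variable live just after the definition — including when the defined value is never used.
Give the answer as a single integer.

def/use:
  b0 def {x} use ∅
  b1 def {m,x} use {x}
  b2 def {x} use {x}
  b3 def {z} use ∅
  b4 def {d} use ∅
  b5 def {w} use ∅
  b6 def {m,w} use {m}
  b7 def {d,w} use {m}

Live sets:
  b0: in=∅ out={x}
  b1: in={x} out={m,x}
  b2: in={m,x} out={m}
  b3: in={m} out={m}
  b4: in={m} out={m}
  b5: in={m} out={m}
  b6: in={m} out={m}
  b7: in={m} out=∅

Interfere edges:
  d — {m,w}
  m — {d,w,x,z}
  w — {d,m}
  x — {m}
  z — {m}

Registers:
  clique {d,m,w} ⇒ need ≥ 3
  assign d→r1 m→r0 w→r2 x→r1 z→r1 — no edge inside a register ⇒ χ ≤ 3
  χ = 3

Answer: 3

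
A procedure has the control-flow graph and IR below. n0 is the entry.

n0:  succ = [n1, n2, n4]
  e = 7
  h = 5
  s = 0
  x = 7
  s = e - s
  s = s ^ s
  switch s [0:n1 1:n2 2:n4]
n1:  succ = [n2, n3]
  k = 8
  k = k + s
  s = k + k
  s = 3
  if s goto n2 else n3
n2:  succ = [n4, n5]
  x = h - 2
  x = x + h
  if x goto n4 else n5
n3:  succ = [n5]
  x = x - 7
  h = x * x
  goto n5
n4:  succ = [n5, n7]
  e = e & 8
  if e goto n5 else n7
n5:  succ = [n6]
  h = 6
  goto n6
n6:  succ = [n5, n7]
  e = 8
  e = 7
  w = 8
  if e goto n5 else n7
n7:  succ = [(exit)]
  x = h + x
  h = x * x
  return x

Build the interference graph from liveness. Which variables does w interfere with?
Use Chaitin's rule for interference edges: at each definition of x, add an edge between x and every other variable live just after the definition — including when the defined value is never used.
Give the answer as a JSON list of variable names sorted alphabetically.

Answer: ["e", "h", "x"]

Working:
Per-block:
  n0: def={e,h,s,x} ue=∅
  n1: def={k,s} ue={s}
  n2: def={x} ue={h}
  n3: def={h,x} ue={x}
  n4: def={e} ue={e}
  n5: def={h} ue=∅
  n6: def={e,w} ue=∅
  n7: def={h,x} ue={h,x}

Backward fixpoint:
  n0: in=∅ out={e,h,s,x}
  n1: in={e,h,s,x} out={e,h,x}
  n2: in={e,h} out={e,h,x}
  n3: in={x} out={x}
  n4: in={e,h,x} out={h,x}
  n5: in={x} out={h,x}
  n6: in={h,x} out={h,x}
  n7: in={h,x} out=∅

Interfere edges:
  e↔{h,k,s,w,x}
  h↔{e,k,s,w,x}
  k↔{e,h,s,x}
  s↔{e,h,k,x}
  w↔{e,h,x}
  x↔{e,h,k,s,w}

N(w) = ["e", "h", "x"]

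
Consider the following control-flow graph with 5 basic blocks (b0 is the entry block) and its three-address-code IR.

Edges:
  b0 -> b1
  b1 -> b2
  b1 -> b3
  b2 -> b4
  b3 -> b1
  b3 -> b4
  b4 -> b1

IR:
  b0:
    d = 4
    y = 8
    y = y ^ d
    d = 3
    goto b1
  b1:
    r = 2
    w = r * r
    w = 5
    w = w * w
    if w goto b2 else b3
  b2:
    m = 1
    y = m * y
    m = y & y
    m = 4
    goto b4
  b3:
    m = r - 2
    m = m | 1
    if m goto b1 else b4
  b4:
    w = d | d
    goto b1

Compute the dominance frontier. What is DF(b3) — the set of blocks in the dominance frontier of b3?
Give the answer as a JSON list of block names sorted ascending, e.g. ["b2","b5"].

idom tree: b1←b0 b2←b1 b3←b1 b4←b1
Join-block Dom:
  b1: preds {b0,b3,b4}: {b0} ∩ {b0,b1,b3} ∩ {b0,b1,b4} = {b0}; idom=b0
  b4: preds {b2,b3}: {b0,b1,b2} ∩ {b0,b1,b3} = {b0,b1}; idom=b1

DF derivation:
  b1←b0: walk · to b0
  b1←b3: walk b3→b1 to b0
  b1←b4: walk b4→b1 to b0
  b4←b2: walk b2 to b1
  b4←b3: walk b3 to b1
  b0: DF=∅
  b1: DF={b1}
  b2: DF={b4}
  b3: DF={b1,b4}
  b4: DF={b1}

DF(b3) = ["b1", "b4"]

Answer: ["b1", "b4"]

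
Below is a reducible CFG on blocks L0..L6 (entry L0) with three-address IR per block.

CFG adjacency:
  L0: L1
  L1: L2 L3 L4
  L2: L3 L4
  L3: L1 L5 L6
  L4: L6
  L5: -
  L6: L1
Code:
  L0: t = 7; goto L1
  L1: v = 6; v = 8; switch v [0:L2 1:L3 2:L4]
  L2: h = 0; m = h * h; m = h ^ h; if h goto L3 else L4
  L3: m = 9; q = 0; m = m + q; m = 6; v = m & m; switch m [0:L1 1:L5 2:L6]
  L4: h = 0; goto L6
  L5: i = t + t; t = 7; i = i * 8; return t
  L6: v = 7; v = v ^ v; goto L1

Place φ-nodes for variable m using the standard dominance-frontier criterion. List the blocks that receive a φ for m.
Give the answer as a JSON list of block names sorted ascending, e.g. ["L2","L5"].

idom tree: L1←L0 L2←L1 L3←L1 L4←L1 L5←L3 L6←L1
Dom at joins:
  L1: preds {L0,L3,L6}: {L0} ∩ {L0,L1,L3} ∩ {L0,L1,L6} = {L0}; idom=L0
  L3: preds {L1,L2}: {L0,L1} ∩ {L0,L1,L2} = {L0,L1}; idom=L1
  L4: preds {L1,L2}: {L0,L1} ∩ {L0,L1,L2} = {L0,L1}; idom=L1
  L6: preds {L3,L4}: {L0,L1,L3} ∩ {L0,L1,L4} = {L0,L1}; idom=L1

Frontier:
  L1←L0: walk · to L0
  L1←L3: walk L3→L1 to L0
  L1←L6: walk L6→L1 to L0
  L3←L1: walk · to L1
  L3←L2: walk L2 to L1
  L4←L1: walk · to L1
  L4←L2: walk L2 to L1
  L6←L3: walk L3 to L1
  L6←L4: walk L4 to L1
  L0 → ∅
  L1 → {L1}
  L2 → {L3,L4}
  L3 → {L1,L6}
  L4 → {L6}
  L5 → ∅
  L6 → {L1}

φ for m: defs {L2,L3}
  DF⁺ = {L1,L3,L4,L6}

Answer: ["L1", "L3", "L4", "L6"]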